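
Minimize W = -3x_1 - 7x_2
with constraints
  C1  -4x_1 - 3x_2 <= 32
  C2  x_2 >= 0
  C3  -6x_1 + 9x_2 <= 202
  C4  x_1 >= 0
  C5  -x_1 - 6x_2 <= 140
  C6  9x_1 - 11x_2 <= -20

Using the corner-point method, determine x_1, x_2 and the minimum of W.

x_1 = 2042/15, x_2 = 566/5, minimum W = -6004/5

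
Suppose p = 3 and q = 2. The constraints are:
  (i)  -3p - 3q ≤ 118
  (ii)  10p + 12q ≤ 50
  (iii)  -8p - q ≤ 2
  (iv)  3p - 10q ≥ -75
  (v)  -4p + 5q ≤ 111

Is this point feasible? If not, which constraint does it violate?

Constraint (ii): 10p + 12q = 54, which is not ≤ 50. All other constraints are satisfied.

not feasible — violates (ii)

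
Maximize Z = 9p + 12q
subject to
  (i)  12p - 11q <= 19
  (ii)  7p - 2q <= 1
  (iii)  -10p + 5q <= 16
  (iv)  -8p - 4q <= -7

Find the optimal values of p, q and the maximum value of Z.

p = 37/15, q = 122/15, maximum Z = 599/5

Vertices and Z = 9p + 12q:
  (37/15, 122/15) → Z = 599/5
  (9/22, 41/44) → Z = 327/22
  (-29/80, 99/40) → Z = 423/16

The binding constraints are 7p - 2q = 1 and -10p + 5q = 16.
Solving simultaneously gives p = 37/15, q = 122/15.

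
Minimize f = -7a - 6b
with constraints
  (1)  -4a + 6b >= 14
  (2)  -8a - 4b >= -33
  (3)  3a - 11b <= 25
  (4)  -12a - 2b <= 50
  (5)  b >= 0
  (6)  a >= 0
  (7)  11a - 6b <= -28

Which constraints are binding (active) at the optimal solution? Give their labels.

Corner points and f = -7a - 6b:
  (0, 33/4) → f = -99/2
  (43/46, 587/92) → f = -1031/23
  (0, 14/3) → f = -28

The minimum is at (0, 33/4). Substituting into each constraint, equality holds for (2) and (6); the remaining constraints have slack.

(2) and (6)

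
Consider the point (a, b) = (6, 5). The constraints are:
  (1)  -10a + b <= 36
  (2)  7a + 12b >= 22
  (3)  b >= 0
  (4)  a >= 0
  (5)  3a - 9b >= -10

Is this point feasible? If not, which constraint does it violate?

Constraint (5): 3a - 9b = -27, which is not ≥ -10. All other constraints are satisfied.

not feasible — violates (5)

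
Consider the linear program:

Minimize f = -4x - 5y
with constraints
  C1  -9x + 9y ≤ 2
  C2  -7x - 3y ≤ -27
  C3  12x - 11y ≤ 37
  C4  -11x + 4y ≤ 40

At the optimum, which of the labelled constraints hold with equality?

Corner points and f = -4x - 5y:
  (79/30, 257/90) → f = -2233/90
  (355/9, 119/3) → f = -3205/9
  (408/113, 65/113) → f = -1957/113

The minimum is at (355/9, 119/3). Substituting into each constraint, equality holds for C1 and C3; the remaining constraints have slack.

C1 and C3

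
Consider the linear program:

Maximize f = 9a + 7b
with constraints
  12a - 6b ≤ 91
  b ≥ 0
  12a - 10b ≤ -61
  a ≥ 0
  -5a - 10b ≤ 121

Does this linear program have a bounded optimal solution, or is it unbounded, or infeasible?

unbounded

From the feasible point (319/12, 38), moving in the direction (6, 12) keeps every constraint satisfied while f increases without bound.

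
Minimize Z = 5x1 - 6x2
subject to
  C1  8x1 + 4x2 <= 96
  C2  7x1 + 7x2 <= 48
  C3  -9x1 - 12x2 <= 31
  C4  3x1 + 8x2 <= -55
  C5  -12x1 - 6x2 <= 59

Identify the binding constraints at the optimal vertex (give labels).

Feasible corners and Z = 5x1 - 6x2:
  (319/15, -278/15) → Z = 3263/15
  (19, -14) → Z = 179
  (103/9, -67/6) → Z = 1118/9

The minimum is at (103/9, -67/6). Substituting into each constraint, equality holds for C3 and C4; the remaining constraints have slack.

C3 and C4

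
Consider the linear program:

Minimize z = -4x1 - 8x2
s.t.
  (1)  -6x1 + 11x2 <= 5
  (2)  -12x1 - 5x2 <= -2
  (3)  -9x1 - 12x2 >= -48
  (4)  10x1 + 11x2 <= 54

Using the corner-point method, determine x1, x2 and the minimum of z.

x1 = 52/19, x2 = 37/19, minimum z = -504/19

Vertices and z = -4x1 - 8x2:
  (-1/54, 4/9) → z = -94/27
  (52/19, 37/19) → z = -504/19
  (40/7, -2/7) → z = -144/7
The feasible region is unbounded (it extends along (11, -10), (5, -12)), but z strictly increases along every unbounded feasible direction, so there is no improving ray and the minimum is attained at a vertex.

At the optimal vertex, -6x1 + 11x2 = 5 and -9x1 - 12x2 = -48.
Solving simultaneously gives x1 = 52/19, x2 = 37/19.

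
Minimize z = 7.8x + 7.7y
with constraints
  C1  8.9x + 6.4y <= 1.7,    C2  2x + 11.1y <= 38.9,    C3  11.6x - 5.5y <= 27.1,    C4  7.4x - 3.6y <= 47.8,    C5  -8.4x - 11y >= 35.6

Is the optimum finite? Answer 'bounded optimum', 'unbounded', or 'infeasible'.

From the feasible point (-41153/3562, 9949/1781), moving in the direction (-11.1, 2) keeps every constraint satisfied while z decreases without bound.

unbounded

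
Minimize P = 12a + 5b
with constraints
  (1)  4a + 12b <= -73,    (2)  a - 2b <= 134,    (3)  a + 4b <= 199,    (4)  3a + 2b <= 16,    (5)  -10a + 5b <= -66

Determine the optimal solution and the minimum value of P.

The optimum lies where a - 2b = 134 and -10a + 5b = -66.
Solving simultaneously gives a = -538/15, b = -1274/15.

a = -538/15, b = -1274/15, minimum P = -12826/15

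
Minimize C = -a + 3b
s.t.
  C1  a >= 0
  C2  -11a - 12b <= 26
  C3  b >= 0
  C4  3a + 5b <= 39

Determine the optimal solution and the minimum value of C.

a = 13, b = 0, minimum C = -13

Corner points and C = -a + 3b:
  (0, 0) → C = 0
  (0, 39/5) → C = 117/5
  (13, 0) → C = -13

The binding constraints are b = 0 and 3a + 5b = 39.
Solving simultaneously gives a = 13, b = 0.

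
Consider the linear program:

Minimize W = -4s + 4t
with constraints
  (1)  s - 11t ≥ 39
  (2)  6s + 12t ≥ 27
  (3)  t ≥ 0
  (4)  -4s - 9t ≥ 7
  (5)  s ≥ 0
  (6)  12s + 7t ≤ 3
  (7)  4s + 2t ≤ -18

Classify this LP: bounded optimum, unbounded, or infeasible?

infeasible

The boundaries 12s + 7t = 3 and 4s + 2t = -18 meet at (-33, 57), but that point violates s - 11t ≥ 39. Every candidate vertex is excluded by some other constraint, so the feasible region is empty.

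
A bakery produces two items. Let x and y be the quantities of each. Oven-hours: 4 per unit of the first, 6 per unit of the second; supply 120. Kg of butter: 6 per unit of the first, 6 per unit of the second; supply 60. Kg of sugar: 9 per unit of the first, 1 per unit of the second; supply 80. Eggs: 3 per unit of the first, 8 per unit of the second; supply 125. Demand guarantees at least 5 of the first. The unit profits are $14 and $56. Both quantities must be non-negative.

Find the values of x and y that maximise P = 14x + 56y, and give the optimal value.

Feasible corners and P = 14x + 56y:
  (80/9, 0) → P = 1120/9
  (5, 0) → P = 70
  (35/4, 5/4) → P = 385/2
  (5, 5) → P = 350

The binding constraints are 6x + 6y = 60 and x = 5.
Solving simultaneously gives x = 5, y = 5.

x = 5, y = 5, maximum P = 350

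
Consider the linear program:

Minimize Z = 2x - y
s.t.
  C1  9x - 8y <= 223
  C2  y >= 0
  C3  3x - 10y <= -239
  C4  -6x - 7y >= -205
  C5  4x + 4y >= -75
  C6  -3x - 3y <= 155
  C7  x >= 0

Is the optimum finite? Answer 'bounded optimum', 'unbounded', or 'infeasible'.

bounded optimum

Feasible corners and Z = 2x - y:
  (377/81, 683/27) → Z = -1295/81
  (0, 239/10) → Z = -239/10
  (0, 205/7) → Z = -205/7
The feasible region has finitely many vertices and no improving ray; the minimum is -205/7 at (0, 205/7).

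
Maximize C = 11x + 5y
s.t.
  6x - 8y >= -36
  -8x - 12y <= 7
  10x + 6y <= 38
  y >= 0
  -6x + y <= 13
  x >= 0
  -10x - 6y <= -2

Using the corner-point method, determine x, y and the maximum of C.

Vertices and C = 11x + 5y:
  (22/29, 147/29) → C = 977/29
  (0, 9/2) → C = 45/2
  (19/5, 0) → C = 209/5
  (1/5, 0) → C = 11/5
  (0, 1/3) → C = 5/3

The optimum lies where 10x + 6y = 38 and y = 0.
Solving simultaneously gives x = 19/5, y = 0.

x = 19/5, y = 0, maximum C = 209/5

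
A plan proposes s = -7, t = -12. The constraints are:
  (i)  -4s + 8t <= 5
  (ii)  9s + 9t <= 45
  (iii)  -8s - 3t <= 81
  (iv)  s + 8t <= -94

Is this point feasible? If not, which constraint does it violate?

Constraint (iii): -8s - 3t = 92, which is not ≤ 81. All other constraints are satisfied.

not feasible — violates (iii)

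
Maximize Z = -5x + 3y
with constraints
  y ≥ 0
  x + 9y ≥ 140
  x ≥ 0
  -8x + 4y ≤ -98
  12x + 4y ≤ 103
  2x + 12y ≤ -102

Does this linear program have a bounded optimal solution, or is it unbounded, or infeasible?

infeasible

The boundaries 12x + 4y = 103 and 2x + 12y = -102 meet at (411/34, -715/68), but that point violates y ≥ 0. Every candidate vertex is excluded by some other constraint, so the feasible region is empty.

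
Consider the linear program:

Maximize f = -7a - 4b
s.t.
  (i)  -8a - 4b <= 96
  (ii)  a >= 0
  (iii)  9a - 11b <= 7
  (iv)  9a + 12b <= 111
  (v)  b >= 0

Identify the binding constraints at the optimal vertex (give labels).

(ii) and (v)

Corner points and f = -7a - 4b:
  (0, 37/4) → f = -37
  (0, 0) → f = 0
  (145/23, 104/23) → f = -1431/23
  (7/9, 0) → f = -49/9

The maximum is at (0, 0). Substituting into each constraint, equality holds for (ii) and (v); the remaining constraints have slack.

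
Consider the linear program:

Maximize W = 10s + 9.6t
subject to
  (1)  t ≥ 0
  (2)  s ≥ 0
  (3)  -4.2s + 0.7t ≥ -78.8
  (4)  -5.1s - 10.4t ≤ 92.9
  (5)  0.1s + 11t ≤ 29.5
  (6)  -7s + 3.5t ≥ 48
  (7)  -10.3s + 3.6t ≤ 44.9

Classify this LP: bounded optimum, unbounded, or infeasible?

The boundaries t = 0 and s = 0 meet at (0, 0), but that point violates -7s + 3.5t ≥ 48. Every candidate vertex is excluded by some other constraint, so the feasible region is empty.

infeasible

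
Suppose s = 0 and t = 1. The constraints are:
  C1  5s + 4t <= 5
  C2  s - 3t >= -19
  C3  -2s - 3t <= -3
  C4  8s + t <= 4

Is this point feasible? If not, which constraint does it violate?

C1: 4 ≤ 5 ✓
C2: -3 ≥ -19 ✓
C3: -3 ≤ -3 ✓
C4: 1 ≤ 4 ✓

feasible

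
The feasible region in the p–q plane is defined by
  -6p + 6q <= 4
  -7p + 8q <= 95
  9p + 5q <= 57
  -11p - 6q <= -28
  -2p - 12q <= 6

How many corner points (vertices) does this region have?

4

The feasible vertices (each the meet of two boundaries and inside every other half-plane) are:
  (23/6, 9/2)
  (24/17, 106/51)
  (51/7, -12/7)
  (31/10, -61/60)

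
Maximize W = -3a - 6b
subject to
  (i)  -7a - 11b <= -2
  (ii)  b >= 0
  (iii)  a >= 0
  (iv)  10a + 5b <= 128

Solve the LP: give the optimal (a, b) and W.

Feasible corners and W = -3a - 6b:
  (2/7, 0) → W = -6/7
  (0, 2/11) → W = -12/11
  (64/5, 0) → W = -192/5
  (0, 128/5) → W = -768/5

The optimum lies where -7a - 11b = -2 and b = 0.
Solving simultaneously gives a = 2/7, b = 0.

a = 2/7, b = 0, maximum W = -6/7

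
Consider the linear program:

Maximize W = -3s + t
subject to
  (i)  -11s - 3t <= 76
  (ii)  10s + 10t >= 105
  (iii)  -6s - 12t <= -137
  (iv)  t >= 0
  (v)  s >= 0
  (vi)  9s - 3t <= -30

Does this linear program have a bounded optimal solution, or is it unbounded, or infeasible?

From the feasible point (0, 137/12), moving in the direction (0, 1) keeps every constraint satisfied while W increases without bound.

unbounded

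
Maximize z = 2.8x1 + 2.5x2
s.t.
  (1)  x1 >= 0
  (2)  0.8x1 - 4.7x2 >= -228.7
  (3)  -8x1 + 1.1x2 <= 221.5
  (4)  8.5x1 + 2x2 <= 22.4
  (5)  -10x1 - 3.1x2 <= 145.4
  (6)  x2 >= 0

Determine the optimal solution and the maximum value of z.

x1 = 0, x2 = 11.2, maximum z = 28

Corner points and z = 2.8x1 + 2.5x2:
  (0, 56/5) → z = 28
  (0, 0) → z = 0
  (224/85, 0) → z = 3136/425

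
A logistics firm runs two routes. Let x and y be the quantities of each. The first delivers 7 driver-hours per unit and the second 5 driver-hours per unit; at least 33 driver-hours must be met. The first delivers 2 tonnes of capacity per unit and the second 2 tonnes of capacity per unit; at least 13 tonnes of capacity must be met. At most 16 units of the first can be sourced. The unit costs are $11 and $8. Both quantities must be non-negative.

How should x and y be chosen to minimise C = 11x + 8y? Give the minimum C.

Feasible corners and C = 11x + 8y:
  (0, 33/5) → C = 264/5
  (13/2, 0) → C = 143/2
  (16, 0) → C = 176
  (1/4, 25/4) → C = 211/4
The feasible region is unbounded (it extends along (0, 1)), but C strictly increases along every unbounded feasible direction, so there is no improving ray and the minimum is attained at a vertex.

x = 1/4, y = 25/4, minimum C = 211/4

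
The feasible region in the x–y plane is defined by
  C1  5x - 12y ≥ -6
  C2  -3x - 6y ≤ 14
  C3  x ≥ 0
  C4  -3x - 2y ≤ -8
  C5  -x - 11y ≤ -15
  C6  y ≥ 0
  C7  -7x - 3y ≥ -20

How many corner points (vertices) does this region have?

Pairwise boundary intersections that survive every other constraint:
  (42/23, 29/23)
  (74/33, 142/99)
  (58/31, 37/31)
  (175/74, 85/74)

4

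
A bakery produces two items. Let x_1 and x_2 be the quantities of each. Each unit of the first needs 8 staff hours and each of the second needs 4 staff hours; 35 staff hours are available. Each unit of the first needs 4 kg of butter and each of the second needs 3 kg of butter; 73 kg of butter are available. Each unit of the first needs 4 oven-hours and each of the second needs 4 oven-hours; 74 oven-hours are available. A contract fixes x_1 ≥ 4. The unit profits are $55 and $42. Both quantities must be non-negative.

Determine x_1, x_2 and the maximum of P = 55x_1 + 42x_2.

Extreme points and P = 55x_1 + 42x_2:
  (35/8, 0) → P = 1925/8
  (4, 0) → P = 220
  (4, 3/4) → P = 503/2

The optimum lies where 8x_1 + 4x_2 = 35 and x_1 = 4.
Solving simultaneously gives x_1 = 4, x_2 = 3/4.

x_1 = 4, x_2 = 3/4, maximum P = 503/2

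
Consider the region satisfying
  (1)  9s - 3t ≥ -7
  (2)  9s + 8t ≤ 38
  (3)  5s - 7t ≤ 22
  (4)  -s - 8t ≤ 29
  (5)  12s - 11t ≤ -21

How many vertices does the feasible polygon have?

3

Pairwise boundary intersections that survive every other constraint:
  (58/99, 45/11)
  (-2/9, 5/3)
  (50/39, 43/13)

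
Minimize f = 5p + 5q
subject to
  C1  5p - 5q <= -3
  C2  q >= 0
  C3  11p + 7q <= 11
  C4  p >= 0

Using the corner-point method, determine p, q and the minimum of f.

p = 0, q = 3/5, minimum f = 3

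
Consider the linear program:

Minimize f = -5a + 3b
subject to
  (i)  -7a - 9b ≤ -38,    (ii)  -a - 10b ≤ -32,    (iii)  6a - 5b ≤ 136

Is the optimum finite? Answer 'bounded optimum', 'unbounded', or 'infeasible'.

unbounded

From the feasible point (92/61, 186/61), moving in the direction (5, 6) keeps every constraint satisfied while f decreases without bound.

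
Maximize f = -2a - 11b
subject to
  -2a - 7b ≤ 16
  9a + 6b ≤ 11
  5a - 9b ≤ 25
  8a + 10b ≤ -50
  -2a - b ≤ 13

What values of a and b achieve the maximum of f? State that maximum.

Feasible corners and f = -2a - 11b:
  (-95/18, -7/9) → f = 172/9
  (-25/4, -1/2) → f = 18
  (-20/3, 1/3) → f = 29/3

a = -95/18, b = -7/9, maximum f = 172/9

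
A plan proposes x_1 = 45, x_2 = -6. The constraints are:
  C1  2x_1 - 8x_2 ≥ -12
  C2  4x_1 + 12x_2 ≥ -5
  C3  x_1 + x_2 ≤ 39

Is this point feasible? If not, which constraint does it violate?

feasible

C1: 138 ≥ -12 ✓
C2: 108 ≥ -5 ✓
C3: 39 ≤ 39 ✓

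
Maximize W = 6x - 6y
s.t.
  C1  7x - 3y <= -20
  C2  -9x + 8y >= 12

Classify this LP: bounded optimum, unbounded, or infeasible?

unbounded

From the feasible point (-124/29, -96/29), moving in the direction (-8, -9) keeps every constraint satisfied while W increases without bound.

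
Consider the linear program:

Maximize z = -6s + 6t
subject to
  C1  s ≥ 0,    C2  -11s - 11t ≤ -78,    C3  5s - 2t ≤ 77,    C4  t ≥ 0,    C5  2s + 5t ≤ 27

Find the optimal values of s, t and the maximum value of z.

s = 31/11, t = 47/11, maximum z = 96/11

Vertices and z = -6s + 6t:
  (78/11, 0) → z = -468/11
  (31/11, 47/11) → z = 96/11
  (27/2, 0) → z = -81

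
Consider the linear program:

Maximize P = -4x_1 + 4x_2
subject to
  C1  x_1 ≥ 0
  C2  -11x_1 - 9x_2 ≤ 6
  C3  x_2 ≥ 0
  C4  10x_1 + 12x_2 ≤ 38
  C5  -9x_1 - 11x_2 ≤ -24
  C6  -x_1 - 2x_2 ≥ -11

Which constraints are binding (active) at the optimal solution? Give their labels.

Vertices and P = -4x_1 + 4x_2:
  (0, 19/6) → P = 38/3
  (0, 24/11) → P = 96/11
  (19/5, 0) → P = -76/5
  (8/3, 0) → P = -32/3

The maximum is at (0, 19/6). Substituting into each constraint, equality holds for C1 and C4; the remaining constraints have slack.

C1 and C4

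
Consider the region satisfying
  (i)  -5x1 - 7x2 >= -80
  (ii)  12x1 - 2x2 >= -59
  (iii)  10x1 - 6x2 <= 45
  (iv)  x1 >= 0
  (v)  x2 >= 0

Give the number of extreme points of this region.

4

Of the 10 pairwise boundary intersections, those satisfying every inequality are:
  (159/20, 23/4)
  (0, 80/7)
  (9/2, 0)
  (0, 0)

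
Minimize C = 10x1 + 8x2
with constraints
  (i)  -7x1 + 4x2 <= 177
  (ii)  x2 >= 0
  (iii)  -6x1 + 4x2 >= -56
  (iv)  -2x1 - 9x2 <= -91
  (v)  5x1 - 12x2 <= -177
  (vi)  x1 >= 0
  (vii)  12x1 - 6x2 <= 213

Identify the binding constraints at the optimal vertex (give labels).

Vertices and C = 10x1 + 8x2:
  (0, 177/4) → C = 354
  (319, 1205/2) → C = 8010
  (345/13, 671/26) → C = 6134/13
  (43, 101/2) → C = 834
  (0, 59/4) → C = 118

The minimum is at (0, 59/4). Substituting into each constraint, equality holds for (v) and (vi); the remaining constraints have slack.

(v) and (vi)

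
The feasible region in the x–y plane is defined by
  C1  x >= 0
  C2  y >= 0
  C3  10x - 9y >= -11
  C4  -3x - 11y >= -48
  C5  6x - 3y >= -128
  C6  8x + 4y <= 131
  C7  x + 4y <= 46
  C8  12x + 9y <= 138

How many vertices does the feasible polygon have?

5

Pairwise boundary intersections that survive every other constraint:
  (0, 0)
  (0, 11/9)
  (23/2, 0)
  (311/137, 513/137)
  (362/35, 54/35)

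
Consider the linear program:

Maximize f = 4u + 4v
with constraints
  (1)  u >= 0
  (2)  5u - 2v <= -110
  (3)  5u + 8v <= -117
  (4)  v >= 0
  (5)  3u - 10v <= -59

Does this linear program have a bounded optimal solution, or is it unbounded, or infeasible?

infeasible

The boundaries u = 0 and 5u - 2v = -110 meet at (0, 55), but that point violates 5u + 8v ≤ -117. Every candidate vertex is excluded by some other constraint, so the feasible region is empty.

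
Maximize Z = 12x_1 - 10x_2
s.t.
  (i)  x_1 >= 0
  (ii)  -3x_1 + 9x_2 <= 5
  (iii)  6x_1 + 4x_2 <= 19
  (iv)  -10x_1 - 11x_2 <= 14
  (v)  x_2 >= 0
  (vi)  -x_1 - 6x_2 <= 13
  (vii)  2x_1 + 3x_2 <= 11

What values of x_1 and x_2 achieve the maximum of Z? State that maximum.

x_1 = 19/6, x_2 = 0, maximum Z = 38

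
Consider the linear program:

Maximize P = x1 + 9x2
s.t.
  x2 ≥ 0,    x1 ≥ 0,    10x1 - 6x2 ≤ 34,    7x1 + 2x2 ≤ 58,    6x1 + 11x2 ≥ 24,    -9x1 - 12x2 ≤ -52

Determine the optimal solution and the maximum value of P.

Vertices and P = x1 + 9x2:
  (0, 29) → P = 261
  (0, 13/3) → P = 39
  (208/31, 171/31) → P = 1747/31
  (120/29, 107/87) → P = 441/29

x1 = 0, x2 = 29, maximum P = 261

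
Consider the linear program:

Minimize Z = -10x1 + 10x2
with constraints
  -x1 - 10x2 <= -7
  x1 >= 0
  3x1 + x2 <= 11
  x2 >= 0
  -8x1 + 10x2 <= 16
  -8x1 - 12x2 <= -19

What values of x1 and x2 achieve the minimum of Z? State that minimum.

x1 = 103/29, x2 = 10/29, minimum Z = -930/29

Vertices and Z = -10x1 + 10x2:
  (103/29, 10/29) → Z = -930/29
  (53/34, 37/68) → Z = -345/34
  (0, 8/5) → Z = 16
  (0, 19/12) → Z = 95/6
  (47/19, 68/19) → Z = 210/19

The optimum lies where -x1 - 10x2 = -7 and 3x1 + x2 = 11.
Solving simultaneously gives x1 = 103/29, x2 = 10/29.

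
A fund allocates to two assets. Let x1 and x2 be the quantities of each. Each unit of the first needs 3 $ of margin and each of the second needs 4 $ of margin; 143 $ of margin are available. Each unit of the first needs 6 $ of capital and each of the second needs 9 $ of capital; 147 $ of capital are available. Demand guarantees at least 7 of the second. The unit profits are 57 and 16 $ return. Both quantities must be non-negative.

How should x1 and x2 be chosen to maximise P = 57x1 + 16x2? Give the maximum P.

Feasible corners and P = 57x1 + 16x2:
  (0, 49/3) → P = 784/3
  (0, 7) → P = 112
  (14, 7) → P = 910

At the optimal vertex, 6x1 + 9x2 = 147 and x2 = 7.
Solving simultaneously gives x1 = 14, x2 = 7.

x1 = 14, x2 = 7, maximum P = 910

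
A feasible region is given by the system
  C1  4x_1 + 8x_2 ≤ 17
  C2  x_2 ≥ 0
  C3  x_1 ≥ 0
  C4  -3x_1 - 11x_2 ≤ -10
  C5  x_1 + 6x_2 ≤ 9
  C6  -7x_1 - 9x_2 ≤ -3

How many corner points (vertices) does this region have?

The feasible vertices (each the meet of two boundaries and inside every other half-plane) are:
  (17/4, 0)
  (15/8, 19/16)
  (10/3, 0)
  (0, 10/11)
  (0, 3/2)

5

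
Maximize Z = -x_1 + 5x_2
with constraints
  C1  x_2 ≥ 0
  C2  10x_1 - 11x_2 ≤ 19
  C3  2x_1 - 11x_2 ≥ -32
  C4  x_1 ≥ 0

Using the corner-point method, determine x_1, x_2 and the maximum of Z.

x_1 = 0, x_2 = 32/11, maximum Z = 160/11

The binding constraints are 2x_1 - 11x_2 = -32 and x_1 = 0.
Solving simultaneously gives x_1 = 0, x_2 = 32/11.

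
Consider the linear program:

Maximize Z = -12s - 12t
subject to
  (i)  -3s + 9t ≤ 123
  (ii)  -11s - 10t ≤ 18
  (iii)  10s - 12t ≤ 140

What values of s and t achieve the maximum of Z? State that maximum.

s = 148/29, t = -215/29, maximum Z = 804/29

Corner points and Z = -12s - 12t:
  (-464/43, 433/43) → Z = 372/43
  (152/3, 275/9) → Z = -2924/3
  (148/29, -215/29) → Z = 804/29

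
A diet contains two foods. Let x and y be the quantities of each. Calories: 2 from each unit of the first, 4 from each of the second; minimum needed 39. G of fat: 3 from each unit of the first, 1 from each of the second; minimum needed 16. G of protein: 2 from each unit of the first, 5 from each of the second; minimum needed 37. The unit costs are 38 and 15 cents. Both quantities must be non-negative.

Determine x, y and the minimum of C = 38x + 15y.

x = 5/2, y = 17/2, minimum C = 445/2

Extreme points and C = 38x + 15y:
  (0, 16) → C = 240
  (39/2, 0) → C = 741
  (5/2, 17/2) → C = 445/2
The feasible region is unbounded (it extends along (0, 1), (1, 0)), but C strictly increases along every unbounded feasible direction, so there is no improving ray and the minimum is attained at a vertex.

At the optimal vertex, 2x + 4y = 39 and 3x + y = 16.
Solving simultaneously gives x = 5/2, y = 17/2.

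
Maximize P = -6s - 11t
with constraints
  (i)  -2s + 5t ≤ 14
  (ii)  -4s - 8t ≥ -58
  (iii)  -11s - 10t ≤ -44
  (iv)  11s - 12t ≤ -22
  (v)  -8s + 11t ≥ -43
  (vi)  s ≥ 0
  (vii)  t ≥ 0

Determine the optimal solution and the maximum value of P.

s = 14/11, t = 3, maximum P = -447/11

Extreme points and P = -6s - 11t:
  (16/15, 242/75) → P = -3142/75
  (58/31, 110/31) → P = -1558/31
  (14/11, 3) → P = -447/11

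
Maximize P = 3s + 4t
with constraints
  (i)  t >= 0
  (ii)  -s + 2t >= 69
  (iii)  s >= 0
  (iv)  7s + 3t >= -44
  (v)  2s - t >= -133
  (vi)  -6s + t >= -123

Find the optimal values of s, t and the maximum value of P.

s = 64, t = 261, maximum P = 1236

Vertices and P = 3s + 4t:
  (0, 69/2) → P = 138
  (315/11, 537/11) → P = 3093/11
  (0, 133) → P = 532
  (64, 261) → P = 1236

The optimum lies where 2s - t = -133 and -6s + t = -123.
Solving simultaneously gives s = 64, t = 261.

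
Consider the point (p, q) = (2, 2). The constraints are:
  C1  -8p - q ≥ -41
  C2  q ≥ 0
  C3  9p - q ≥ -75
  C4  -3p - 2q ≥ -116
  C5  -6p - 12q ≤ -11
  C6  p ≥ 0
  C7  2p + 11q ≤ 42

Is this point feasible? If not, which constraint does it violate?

feasible

C1: -18 ≥ -41 ✓
C2: 2 ≥ 0 ✓
C3: 16 ≥ -75 ✓
C4: -10 ≥ -116 ✓
C5: -36 ≤ -11 ✓
C6: 2 ≥ 0 ✓
C7: 26 ≤ 42 ✓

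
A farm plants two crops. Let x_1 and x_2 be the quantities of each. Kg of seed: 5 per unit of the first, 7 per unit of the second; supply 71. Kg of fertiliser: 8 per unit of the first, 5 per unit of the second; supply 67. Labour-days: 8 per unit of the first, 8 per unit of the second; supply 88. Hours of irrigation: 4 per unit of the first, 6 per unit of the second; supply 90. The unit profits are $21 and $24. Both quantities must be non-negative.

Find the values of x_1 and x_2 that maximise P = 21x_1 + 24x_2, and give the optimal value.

x_1 = 3, x_2 = 8, maximum P = 255

Vertices and P = 21x_1 + 24x_2:
  (0, 0) → P = 0
  (0, 71/7) → P = 1704/7
  (67/8, 0) → P = 1407/8
  (3, 8) → P = 255
  (4, 7) → P = 252

The binding constraints are 5x_1 + 7x_2 = 71 and 8x_1 + 8x_2 = 88.
Solving simultaneously gives x_1 = 3, x_2 = 8.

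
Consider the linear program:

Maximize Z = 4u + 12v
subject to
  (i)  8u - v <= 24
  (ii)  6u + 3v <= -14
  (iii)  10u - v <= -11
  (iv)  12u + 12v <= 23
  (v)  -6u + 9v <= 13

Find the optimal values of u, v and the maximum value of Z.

Corner points and Z = 4u + 12v:
  (-35/2, -164) → Z = -2038
  (-47/36, -37/18) → Z = -269/9
  (-55/24, -1/12) → Z = -61/6
The feasible region is unbounded (it extends along (-3, -2), (-1, -8)), but Z strictly decreases along every unbounded feasible direction, so there is no improving ray and the maximum is attained at a vertex.

u = -55/24, v = -1/12, maximum Z = -61/6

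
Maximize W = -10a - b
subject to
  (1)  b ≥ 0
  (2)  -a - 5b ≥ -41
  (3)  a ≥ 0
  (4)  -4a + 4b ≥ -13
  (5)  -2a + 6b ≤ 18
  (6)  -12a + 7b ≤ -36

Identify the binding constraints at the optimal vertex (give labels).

(1) and (6)

Feasible corners and W = -10a - b:
  (13/4, 0) → W = -65/2
  (3, 0) → W = -30
  (75/8, 49/8) → W = -799/8
  (171/29, 144/29) → W = -1854/29

The maximum is at (3, 0). Substituting into each constraint, equality holds for (1) and (6); the remaining constraints have slack.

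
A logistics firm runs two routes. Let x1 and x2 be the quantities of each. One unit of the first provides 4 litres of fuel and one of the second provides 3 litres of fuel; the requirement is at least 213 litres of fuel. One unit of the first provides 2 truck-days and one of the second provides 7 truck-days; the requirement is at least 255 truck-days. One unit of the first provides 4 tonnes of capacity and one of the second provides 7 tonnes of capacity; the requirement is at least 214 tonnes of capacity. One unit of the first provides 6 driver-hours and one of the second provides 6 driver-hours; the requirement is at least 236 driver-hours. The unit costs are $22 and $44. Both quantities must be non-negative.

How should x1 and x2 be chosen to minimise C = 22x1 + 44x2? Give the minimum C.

Extreme points and C = 22x1 + 44x2:
  (0, 71) → C = 3124
  (255/2, 0) → C = 2805
  (33, 27) → C = 1914
The feasible region is unbounded (it extends along (0, 1), (1, 0)), but C strictly increases along every unbounded feasible direction, so there is no improving ray and the minimum is attained at a vertex.

The optimum lies where 4x1 + 3x2 = 213 and 2x1 + 7x2 = 255.
Solving simultaneously gives x1 = 33, x2 = 27.

x1 = 33, x2 = 27, minimum C = 1914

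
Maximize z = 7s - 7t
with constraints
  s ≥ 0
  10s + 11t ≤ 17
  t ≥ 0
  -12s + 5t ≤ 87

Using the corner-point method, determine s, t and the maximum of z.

s = 17/10, t = 0, maximum z = 119/10

Extreme points and z = 7s - 7t:
  (0, 17/11) → z = -119/11
  (0, 0) → z = 0
  (17/10, 0) → z = 119/10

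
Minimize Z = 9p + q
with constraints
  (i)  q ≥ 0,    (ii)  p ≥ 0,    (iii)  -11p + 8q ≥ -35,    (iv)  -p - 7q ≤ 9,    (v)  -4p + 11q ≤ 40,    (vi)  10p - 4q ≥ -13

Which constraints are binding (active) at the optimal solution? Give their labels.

(i) and (ii)

Extreme points and Z = 9p + q:
  (0, 0) → Z = 0
  (35/11, 0) → Z = 315/11
  (0, 13/4) → Z = 13/4
  (705/89, 580/89) → Z = 6925/89
  (17/94, 174/47) → Z = 501/94

The minimum is at (0, 0). Substituting into each constraint, equality holds for (i) and (ii); the remaining constraints have slack.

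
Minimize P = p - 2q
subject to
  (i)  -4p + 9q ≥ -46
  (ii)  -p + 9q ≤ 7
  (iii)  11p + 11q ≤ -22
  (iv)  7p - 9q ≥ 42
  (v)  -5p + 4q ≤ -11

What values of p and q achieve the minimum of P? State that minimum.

p = 3/2, q = -7/2, minimum P = 17/2

Feasible corners and P = p - 2q:
  (28/13, -54/13) → P = 136/13
  (-4/3, -154/27) → P = 272/27
  (3/2, -7/2) → P = 17/2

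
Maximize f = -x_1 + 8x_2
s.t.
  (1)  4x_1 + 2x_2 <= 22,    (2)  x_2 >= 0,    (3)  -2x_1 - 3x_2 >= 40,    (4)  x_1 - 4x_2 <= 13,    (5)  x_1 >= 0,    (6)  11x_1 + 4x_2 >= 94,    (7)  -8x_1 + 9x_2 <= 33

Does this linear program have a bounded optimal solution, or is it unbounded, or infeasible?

infeasible

The boundaries 11x_1 + 4x_2 = 94 and -8x_1 + 9x_2 = 33 meet at (714/131, 1115/131), but that point violates 4x_1 + 2x_2 ≤ 22. Every candidate vertex is excluded by some other constraint, so the feasible region is empty.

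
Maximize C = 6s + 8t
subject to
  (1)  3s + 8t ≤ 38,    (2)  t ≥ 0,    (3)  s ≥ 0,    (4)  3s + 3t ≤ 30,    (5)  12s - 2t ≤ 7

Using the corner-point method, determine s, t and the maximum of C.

s = 22/17, t = 145/34, maximum C = 712/17

The binding constraints are 3s + 8t = 38 and 12s - 2t = 7.
Solving simultaneously gives s = 22/17, t = 145/34.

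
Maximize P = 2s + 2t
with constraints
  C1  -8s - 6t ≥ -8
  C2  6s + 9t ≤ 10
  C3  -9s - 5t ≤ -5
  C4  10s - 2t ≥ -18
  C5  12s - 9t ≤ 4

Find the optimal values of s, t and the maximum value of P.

Vertices and P = 2s + 2t:
  (1/3, 8/9) → P = 22/9
  (2/3, 4/9) → P = 20/9
  (-5/51, 20/17) → P = 110/51
  (65/141, 8/47) → P = 178/141

The binding constraints are -8s - 6t = -8 and 6s + 9t = 10.
Solving simultaneously gives s = 1/3, t = 8/9.

s = 1/3, t = 8/9, maximum P = 22/9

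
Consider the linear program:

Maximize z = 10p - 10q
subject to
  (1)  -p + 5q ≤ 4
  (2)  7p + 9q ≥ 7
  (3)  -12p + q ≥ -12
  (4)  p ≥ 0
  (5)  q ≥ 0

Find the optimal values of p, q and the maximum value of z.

p = 1, q = 0, maximum z = 10

Feasible corners and z = 10p - 10q:
  (64/59, 60/59) → z = 40/59
  (0, 4/5) → z = -8
  (1, 0) → z = 10
  (0, 7/9) → z = -70/9

The optimum lies where 7p + 9q = 7 and -12p + q = -12.
Solving simultaneously gives p = 1, q = 0.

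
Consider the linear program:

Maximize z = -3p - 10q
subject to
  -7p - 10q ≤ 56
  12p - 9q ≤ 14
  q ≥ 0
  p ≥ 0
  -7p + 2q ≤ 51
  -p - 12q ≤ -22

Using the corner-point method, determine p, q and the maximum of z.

The feasible region is unbounded (it extends along (2, 7), (3, 4)), but z strictly decreases along every unbounded feasible direction, so there is no improving ray and the maximum is attained at a vertex.

The binding constraints are p = 0 and -p - 12q = -22.
Solving simultaneously gives p = 0, q = 11/6.

p = 0, q = 11/6, maximum z = -55/3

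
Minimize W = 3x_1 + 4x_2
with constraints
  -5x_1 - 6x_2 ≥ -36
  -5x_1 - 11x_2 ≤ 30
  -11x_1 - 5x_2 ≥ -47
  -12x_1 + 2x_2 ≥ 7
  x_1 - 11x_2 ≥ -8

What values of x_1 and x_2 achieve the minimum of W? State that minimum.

x_1 = -19/3, x_2 = 5/33, minimum W = -607/33

Extreme points and W = 3x_1 + 4x_2:
  (-137/142, -325/142) → W = -1711/142
  (-19/3, 5/33) → W = -607/33
  (-61/130, 89/130) → W = 173/130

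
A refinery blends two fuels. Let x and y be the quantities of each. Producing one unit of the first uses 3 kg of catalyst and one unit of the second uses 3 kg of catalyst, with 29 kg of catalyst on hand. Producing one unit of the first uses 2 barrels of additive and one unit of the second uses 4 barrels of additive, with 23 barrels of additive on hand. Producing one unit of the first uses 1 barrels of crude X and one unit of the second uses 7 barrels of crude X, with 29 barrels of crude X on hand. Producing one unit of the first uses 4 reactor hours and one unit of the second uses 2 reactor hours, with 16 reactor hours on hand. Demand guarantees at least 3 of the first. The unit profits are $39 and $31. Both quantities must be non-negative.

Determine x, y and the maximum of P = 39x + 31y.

x = 3, y = 2, maximum P = 179

Corner points and P = 39x + 31y:
  (4, 0) → P = 156
  (3, 0) → P = 117
  (3, 2) → P = 179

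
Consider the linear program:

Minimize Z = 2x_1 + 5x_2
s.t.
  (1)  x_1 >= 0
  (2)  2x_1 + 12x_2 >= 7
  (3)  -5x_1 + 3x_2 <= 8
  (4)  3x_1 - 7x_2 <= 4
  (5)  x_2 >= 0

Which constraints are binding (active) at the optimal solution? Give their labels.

(1) and (2)

Extreme points and Z = 2x_1 + 5x_2:
  (0, 7/12) → Z = 35/12
  (0, 8/3) → Z = 40/3
  (97/50, 13/50) → Z = 259/50
The feasible region is unbounded (it extends along (7, 3), (3, 5)), but Z strictly increases along every unbounded feasible direction, so there is no improving ray and the minimum is attained at a vertex.

The minimum is at (0, 7/12). Substituting into each constraint, equality holds for (1) and (2); the remaining constraints have slack.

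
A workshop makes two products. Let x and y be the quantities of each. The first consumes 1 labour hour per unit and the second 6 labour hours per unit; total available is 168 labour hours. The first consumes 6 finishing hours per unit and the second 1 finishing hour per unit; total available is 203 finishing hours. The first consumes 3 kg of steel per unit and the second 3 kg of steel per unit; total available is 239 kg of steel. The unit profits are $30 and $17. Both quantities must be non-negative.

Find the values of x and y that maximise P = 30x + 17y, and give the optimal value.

Corner points and P = 30x + 17y:
  (0, 0) → P = 0
  (0, 28) → P = 476
  (203/6, 0) → P = 1015
  (30, 23) → P = 1291

x = 30, y = 23, maximum P = 1291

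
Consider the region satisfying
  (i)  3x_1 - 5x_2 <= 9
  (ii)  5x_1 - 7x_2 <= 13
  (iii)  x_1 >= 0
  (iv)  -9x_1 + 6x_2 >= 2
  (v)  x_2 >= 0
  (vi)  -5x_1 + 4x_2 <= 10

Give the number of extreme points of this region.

3

Pairwise boundary intersections that survive every other constraint:
  (0, 1/3)
  (0, 5/2)
  (26/3, 40/3)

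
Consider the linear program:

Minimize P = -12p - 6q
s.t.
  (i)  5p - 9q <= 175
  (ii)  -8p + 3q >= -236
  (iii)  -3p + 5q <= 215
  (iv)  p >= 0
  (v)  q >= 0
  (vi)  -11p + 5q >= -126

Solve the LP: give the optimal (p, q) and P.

Feasible corners and P = -12p - 6q:
  (0, 43) → P = -258
  (341/8, 2743/40) → P = -18459/20
  (0, 0) → P = 0
  (126/11, 0) → P = -1512/11

At the optimal vertex, -3p + 5q = 215 and -11p + 5q = -126.
Solving simultaneously gives p = 341/8, q = 2743/40.

p = 341/8, q = 2743/40, minimum P = -18459/20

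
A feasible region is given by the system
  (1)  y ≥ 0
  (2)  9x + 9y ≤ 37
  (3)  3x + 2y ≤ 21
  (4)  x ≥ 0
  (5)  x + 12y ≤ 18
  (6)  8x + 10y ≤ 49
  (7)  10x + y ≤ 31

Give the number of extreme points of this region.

The feasible vertices (each the meet of two boundaries and inside every other half-plane) are:
  (0, 0)
  (31/10, 0)
  (94/33, 125/99)
  (242/81, 91/81)
  (0, 3/2)

5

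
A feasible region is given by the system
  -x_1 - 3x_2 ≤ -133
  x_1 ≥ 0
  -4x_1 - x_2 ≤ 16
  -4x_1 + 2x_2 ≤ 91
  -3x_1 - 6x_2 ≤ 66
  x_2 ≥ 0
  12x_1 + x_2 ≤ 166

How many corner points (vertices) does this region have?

The feasible vertices (each the meet of two boundaries and inside every other half-plane) are:
  (0, 133/3)
  (73/7, 286/7)
  (0, 91/2)
  (241/28, 439/7)

4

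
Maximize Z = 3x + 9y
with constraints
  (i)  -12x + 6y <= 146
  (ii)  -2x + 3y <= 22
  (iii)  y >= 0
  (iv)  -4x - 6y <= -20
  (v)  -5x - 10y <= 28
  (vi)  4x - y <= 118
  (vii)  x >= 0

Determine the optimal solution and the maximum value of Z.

x = 188/5, y = 162/5, maximum Z = 2022/5

Corner points and Z = 3x + 9y:
  (188/5, 162/5) → Z = 2022/5
  (0, 22/3) → Z = 66
  (5, 0) → Z = 15
  (59/2, 0) → Z = 177/2
  (0, 10/3) → Z = 30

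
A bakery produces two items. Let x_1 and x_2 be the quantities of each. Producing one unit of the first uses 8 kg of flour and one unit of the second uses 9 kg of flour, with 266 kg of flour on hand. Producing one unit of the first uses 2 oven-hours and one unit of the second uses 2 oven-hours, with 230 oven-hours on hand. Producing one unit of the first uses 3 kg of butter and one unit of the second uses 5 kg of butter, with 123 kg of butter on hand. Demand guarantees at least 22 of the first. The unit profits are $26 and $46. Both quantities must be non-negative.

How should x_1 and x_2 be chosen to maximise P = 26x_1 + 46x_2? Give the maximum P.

Corner points and P = 26x_1 + 46x_2:
  (133/4, 0) → P = 1729/2
  (22, 0) → P = 572
  (22, 10) → P = 1032

The optimum lies where 8x_1 + 9x_2 = 266 and x_1 = 22.
Solving simultaneously gives x_1 = 22, x_2 = 10.

x_1 = 22, x_2 = 10, maximum P = 1032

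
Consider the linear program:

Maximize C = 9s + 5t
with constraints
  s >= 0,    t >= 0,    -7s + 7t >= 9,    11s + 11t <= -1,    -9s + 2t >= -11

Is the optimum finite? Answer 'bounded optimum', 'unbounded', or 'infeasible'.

infeasible

The boundaries s = 0 and -7s + 7t = 9 meet at (0, 9/7), but that point violates 11s + 11t ≤ -1. Every candidate vertex is excluded by some other constraint, so the feasible region is empty.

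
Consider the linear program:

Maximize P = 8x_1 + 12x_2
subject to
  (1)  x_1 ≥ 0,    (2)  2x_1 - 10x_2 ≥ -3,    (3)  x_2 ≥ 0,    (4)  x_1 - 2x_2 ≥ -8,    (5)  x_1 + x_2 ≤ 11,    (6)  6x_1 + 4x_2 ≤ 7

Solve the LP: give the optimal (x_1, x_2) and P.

x_1 = 29/34, x_2 = 8/17, maximum P = 212/17

Extreme points and P = 8x_1 + 12x_2:
  (0, 3/10) → P = 18/5
  (0, 0) → P = 0
  (29/34, 8/17) → P = 212/17
  (7/6, 0) → P = 28/3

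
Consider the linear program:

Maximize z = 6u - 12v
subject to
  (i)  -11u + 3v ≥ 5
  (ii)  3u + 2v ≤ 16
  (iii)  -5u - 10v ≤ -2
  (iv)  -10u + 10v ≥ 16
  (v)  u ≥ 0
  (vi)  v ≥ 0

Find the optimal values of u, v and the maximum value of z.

Feasible corners and z = 6u - 12v:
  (38/31, 191/31) → z = -2064/31
  (0, 5/3) → z = -20
  (0, 8) → z = -96

At the optimal vertex, -11u + 3v = 5 and u = 0.
Solving simultaneously gives u = 0, v = 5/3.

u = 0, v = 5/3, maximum z = -20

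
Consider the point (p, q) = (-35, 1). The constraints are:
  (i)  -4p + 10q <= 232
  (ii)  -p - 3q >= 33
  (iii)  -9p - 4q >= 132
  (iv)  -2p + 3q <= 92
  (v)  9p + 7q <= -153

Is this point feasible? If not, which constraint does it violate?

not feasible — violates (ii)

Constraint (ii): -p - 3q = 32, which is not ≥ 33. All other constraints are satisfied.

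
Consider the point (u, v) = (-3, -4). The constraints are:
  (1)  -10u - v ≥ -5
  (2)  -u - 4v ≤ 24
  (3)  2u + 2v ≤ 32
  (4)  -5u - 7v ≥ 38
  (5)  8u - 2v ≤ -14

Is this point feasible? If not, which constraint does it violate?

feasible

(1): 34 ≥ -5 ✓
(2): 19 ≤ 24 ✓
(3): -14 ≤ 32 ✓
(4): 43 ≥ 38 ✓
(5): -16 ≤ -14 ✓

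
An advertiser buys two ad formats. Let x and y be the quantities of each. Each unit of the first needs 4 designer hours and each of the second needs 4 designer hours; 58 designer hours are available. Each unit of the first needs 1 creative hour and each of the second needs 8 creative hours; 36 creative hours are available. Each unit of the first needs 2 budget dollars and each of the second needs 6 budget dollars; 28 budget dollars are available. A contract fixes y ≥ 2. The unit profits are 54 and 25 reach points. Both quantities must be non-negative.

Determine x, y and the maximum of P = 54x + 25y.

Feasible corners and P = 54x + 25y:
  (0, 9/2) → P = 225/2
  (0, 2) → P = 50
  (4/5, 22/5) → P = 766/5
  (8, 2) → P = 482

x = 8, y = 2, maximum P = 482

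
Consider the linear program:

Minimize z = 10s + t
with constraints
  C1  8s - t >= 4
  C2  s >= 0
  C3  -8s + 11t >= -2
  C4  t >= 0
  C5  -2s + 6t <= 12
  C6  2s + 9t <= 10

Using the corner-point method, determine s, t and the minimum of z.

At the optimal vertex, 8s - t = 4 and -8s + 11t = -2.
Solving simultaneously gives s = 21/40, t = 1/5.

s = 21/40, t = 1/5, minimum z = 109/20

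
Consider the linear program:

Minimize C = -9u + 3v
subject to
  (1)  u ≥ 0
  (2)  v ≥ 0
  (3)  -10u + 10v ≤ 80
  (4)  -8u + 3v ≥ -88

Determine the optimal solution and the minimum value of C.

Feasible corners and C = -9u + 3v:
  (0, 0) → C = 0
  (0, 8) → C = 24
  (11, 0) → C = -99
  (112/5, 152/5) → C = -552/5

u = 112/5, v = 152/5, minimum C = -552/5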